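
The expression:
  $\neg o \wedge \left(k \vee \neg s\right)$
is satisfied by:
  {k: True, s: False, o: False}
  {s: False, o: False, k: False}
  {k: True, s: True, o: False}


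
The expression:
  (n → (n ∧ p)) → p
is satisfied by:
  {n: True, p: True}
  {n: True, p: False}
  {p: True, n: False}


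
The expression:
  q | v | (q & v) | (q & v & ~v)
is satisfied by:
  {q: True, v: True}
  {q: True, v: False}
  {v: True, q: False}


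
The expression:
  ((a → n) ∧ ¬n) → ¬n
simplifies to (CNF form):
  True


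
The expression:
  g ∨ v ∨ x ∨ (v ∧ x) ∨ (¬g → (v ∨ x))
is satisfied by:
  {x: True, v: True, g: True}
  {x: True, v: True, g: False}
  {x: True, g: True, v: False}
  {x: True, g: False, v: False}
  {v: True, g: True, x: False}
  {v: True, g: False, x: False}
  {g: True, v: False, x: False}


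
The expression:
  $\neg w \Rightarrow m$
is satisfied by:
  {m: True, w: True}
  {m: True, w: False}
  {w: True, m: False}


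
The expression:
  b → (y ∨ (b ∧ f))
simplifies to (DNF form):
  f ∨ y ∨ ¬b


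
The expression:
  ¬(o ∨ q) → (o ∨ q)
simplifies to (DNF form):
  o ∨ q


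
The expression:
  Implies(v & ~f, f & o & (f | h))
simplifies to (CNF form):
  f | ~v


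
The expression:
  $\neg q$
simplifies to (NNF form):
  $\neg q$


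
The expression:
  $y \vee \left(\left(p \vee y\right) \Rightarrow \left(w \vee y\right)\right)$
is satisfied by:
  {y: True, w: True, p: False}
  {y: True, p: False, w: False}
  {w: True, p: False, y: False}
  {w: False, p: False, y: False}
  {y: True, w: True, p: True}
  {y: True, p: True, w: False}
  {w: True, p: True, y: False}


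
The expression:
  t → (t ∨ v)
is always true.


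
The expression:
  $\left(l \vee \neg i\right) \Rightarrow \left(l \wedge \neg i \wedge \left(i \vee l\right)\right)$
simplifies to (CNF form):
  $\left(i \vee l\right) \wedge \left(i \vee \neg i\right) \wedge \left(l \vee \neg l\right) \wedge \left(\neg i \vee \neg l\right)$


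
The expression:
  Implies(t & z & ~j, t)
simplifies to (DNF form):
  True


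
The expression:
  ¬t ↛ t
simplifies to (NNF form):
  True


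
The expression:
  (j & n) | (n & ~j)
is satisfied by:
  {n: True}


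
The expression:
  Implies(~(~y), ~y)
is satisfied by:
  {y: False}


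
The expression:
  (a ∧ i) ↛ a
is never true.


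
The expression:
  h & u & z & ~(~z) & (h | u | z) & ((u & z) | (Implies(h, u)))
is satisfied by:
  {h: True, z: True, u: True}


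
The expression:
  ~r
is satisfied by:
  {r: False}


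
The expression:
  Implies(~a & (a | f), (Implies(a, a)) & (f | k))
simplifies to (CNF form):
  True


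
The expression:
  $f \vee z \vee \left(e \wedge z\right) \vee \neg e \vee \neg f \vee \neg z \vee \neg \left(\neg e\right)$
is always true.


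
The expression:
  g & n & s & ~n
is never true.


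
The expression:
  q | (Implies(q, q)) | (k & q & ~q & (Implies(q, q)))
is always true.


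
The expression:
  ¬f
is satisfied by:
  {f: False}


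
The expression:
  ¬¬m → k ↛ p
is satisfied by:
  {k: True, m: False, p: False}
  {k: False, m: False, p: False}
  {p: True, k: True, m: False}
  {p: True, k: False, m: False}
  {m: True, k: True, p: False}


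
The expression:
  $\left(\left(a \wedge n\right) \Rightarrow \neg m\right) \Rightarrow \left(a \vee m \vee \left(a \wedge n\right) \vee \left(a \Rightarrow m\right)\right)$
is always true.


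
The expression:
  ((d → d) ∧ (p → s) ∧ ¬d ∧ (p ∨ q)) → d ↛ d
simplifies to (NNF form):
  d ∨ (p ∧ ¬s) ∨ (¬p ∧ ¬q)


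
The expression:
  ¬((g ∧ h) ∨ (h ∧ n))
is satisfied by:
  {n: False, h: False, g: False}
  {g: True, n: False, h: False}
  {n: True, g: False, h: False}
  {g: True, n: True, h: False}
  {h: True, g: False, n: False}


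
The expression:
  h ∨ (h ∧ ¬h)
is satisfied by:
  {h: True}


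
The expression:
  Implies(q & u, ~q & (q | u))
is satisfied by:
  {u: False, q: False}
  {q: True, u: False}
  {u: True, q: False}


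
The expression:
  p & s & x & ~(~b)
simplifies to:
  b & p & s & x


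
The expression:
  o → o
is always true.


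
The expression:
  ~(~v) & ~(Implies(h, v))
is never true.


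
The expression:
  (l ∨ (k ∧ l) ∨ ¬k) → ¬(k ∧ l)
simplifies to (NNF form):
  ¬k ∨ ¬l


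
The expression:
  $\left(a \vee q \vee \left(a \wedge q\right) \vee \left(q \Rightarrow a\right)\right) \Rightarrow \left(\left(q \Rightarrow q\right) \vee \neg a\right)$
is always true.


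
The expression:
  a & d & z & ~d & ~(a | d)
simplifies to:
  False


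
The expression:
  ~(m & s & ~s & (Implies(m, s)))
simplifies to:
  True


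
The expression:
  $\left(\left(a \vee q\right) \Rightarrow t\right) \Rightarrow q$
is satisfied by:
  {q: True, a: True, t: False}
  {q: True, a: False, t: False}
  {q: True, t: True, a: True}
  {q: True, t: True, a: False}
  {a: True, t: False, q: False}


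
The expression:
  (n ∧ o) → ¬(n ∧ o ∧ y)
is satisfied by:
  {o: False, y: False, n: False}
  {n: True, o: False, y: False}
  {y: True, o: False, n: False}
  {n: True, y: True, o: False}
  {o: True, n: False, y: False}
  {n: True, o: True, y: False}
  {y: True, o: True, n: False}


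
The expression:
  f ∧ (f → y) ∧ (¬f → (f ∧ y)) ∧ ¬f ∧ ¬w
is never true.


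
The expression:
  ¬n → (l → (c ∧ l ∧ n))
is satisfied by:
  {n: True, l: False}
  {l: False, n: False}
  {l: True, n: True}


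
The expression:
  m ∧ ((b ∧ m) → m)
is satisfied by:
  {m: True}


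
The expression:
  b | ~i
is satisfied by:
  {b: True, i: False}
  {i: False, b: False}
  {i: True, b: True}


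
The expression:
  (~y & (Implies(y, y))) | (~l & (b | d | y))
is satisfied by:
  {l: False, y: False}
  {y: True, l: False}
  {l: True, y: False}


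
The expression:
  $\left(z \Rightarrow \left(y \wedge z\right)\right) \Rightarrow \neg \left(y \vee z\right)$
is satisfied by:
  {y: False}


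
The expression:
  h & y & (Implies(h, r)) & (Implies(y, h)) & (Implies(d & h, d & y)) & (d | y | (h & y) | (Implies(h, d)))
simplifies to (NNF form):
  h & r & y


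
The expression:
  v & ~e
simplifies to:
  v & ~e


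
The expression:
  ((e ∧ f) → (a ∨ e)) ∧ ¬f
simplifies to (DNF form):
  ¬f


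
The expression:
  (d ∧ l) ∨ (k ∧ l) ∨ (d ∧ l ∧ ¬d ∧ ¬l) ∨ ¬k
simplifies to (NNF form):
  l ∨ ¬k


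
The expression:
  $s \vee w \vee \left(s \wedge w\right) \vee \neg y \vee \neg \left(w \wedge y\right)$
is always true.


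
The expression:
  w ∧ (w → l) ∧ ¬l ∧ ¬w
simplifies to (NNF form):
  False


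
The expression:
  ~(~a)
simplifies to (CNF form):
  a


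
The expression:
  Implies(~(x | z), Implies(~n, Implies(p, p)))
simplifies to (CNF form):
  True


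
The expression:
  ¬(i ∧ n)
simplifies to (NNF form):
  ¬i ∨ ¬n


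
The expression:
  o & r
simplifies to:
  o & r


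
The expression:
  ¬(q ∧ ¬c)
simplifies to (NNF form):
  c ∨ ¬q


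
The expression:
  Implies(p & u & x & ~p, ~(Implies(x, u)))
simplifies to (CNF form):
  True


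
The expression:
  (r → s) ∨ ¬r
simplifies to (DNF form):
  s ∨ ¬r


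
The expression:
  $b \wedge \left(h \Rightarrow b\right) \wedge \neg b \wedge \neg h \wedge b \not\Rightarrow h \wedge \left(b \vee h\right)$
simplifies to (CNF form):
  $\text{False}$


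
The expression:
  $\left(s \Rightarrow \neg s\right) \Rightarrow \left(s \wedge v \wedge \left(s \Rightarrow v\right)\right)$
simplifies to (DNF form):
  $s$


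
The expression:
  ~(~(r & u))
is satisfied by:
  {r: True, u: True}


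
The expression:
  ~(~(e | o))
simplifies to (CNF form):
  e | o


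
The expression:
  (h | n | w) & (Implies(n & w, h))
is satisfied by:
  {h: True, w: False, n: False}
  {h: True, n: True, w: False}
  {h: True, w: True, n: False}
  {h: True, n: True, w: True}
  {n: True, w: False, h: False}
  {w: True, n: False, h: False}


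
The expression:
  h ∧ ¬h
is never true.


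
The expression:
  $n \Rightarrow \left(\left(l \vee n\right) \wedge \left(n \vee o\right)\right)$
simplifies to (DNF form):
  $\text{True}$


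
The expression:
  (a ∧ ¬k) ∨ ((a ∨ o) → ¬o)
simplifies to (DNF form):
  (a ∧ ¬k) ∨ ¬o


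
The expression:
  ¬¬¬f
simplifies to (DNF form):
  ¬f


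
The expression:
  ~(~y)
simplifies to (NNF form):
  y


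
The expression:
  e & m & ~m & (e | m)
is never true.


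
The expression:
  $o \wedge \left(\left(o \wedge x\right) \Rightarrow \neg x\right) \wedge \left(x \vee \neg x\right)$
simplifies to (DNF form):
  $o \wedge \neg x$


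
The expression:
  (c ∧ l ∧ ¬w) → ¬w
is always true.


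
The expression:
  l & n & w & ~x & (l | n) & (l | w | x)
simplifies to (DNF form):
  l & n & w & ~x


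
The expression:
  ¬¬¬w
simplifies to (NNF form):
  ¬w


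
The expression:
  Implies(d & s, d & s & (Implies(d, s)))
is always true.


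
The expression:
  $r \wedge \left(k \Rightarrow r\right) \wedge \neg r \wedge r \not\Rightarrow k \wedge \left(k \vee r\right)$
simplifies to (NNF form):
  $\text{False}$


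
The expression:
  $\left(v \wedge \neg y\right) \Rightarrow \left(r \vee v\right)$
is always true.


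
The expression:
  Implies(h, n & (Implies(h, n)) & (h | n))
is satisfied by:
  {n: True, h: False}
  {h: False, n: False}
  {h: True, n: True}


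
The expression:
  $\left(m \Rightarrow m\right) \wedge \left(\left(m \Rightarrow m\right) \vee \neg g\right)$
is always true.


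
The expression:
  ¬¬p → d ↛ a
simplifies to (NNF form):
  (d ∧ ¬a) ∨ ¬p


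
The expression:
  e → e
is always true.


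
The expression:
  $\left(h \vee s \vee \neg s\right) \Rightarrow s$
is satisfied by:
  {s: True}


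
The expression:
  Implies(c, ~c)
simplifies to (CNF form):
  ~c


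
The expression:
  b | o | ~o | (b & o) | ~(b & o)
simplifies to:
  True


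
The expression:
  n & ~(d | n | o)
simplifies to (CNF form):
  False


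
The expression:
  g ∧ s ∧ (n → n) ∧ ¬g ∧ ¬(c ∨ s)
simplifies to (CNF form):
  False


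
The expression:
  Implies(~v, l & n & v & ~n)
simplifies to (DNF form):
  v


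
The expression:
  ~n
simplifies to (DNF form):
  ~n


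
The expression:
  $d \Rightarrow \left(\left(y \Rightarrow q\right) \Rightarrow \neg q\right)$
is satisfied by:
  {q: False, d: False}
  {d: True, q: False}
  {q: True, d: False}


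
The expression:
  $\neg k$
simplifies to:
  $\neg k$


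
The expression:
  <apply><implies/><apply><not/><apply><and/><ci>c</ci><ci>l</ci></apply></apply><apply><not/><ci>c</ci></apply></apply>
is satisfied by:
  {l: True, c: False}
  {c: False, l: False}
  {c: True, l: True}


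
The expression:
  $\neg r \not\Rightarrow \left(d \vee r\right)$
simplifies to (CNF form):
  $\neg d \wedge \neg r$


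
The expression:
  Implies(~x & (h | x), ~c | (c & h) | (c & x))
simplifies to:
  True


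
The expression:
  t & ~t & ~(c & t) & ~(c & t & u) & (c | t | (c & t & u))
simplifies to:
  False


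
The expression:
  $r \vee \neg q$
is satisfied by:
  {r: True, q: False}
  {q: False, r: False}
  {q: True, r: True}


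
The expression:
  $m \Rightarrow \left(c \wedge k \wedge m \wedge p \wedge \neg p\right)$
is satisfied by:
  {m: False}


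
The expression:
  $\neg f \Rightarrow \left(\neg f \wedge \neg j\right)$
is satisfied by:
  {f: True, j: False}
  {j: False, f: False}
  {j: True, f: True}


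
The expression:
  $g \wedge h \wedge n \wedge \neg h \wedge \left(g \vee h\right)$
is never true.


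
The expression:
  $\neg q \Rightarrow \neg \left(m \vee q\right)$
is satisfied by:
  {q: True, m: False}
  {m: False, q: False}
  {m: True, q: True}


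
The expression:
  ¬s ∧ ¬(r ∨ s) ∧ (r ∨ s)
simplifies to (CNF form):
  False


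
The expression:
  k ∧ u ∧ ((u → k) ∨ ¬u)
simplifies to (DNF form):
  k ∧ u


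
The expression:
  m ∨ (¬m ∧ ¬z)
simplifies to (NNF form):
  m ∨ ¬z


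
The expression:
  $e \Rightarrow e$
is always true.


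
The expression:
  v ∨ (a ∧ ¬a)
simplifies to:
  v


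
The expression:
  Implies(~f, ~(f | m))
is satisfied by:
  {f: True, m: False}
  {m: False, f: False}
  {m: True, f: True}


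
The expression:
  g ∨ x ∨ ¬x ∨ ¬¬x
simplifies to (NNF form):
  True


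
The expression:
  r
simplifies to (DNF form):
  r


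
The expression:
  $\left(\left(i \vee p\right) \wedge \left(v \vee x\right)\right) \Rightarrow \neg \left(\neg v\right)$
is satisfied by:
  {v: True, i: False, p: False, x: False}
  {v: True, p: True, i: False, x: False}
  {v: True, i: True, p: False, x: False}
  {v: True, p: True, i: True, x: False}
  {v: False, i: False, p: False, x: False}
  {p: True, v: False, i: False, x: False}
  {i: True, v: False, p: False, x: False}
  {p: True, i: True, v: False, x: False}
  {x: True, v: True, i: False, p: False}
  {x: True, p: True, v: True, i: False}
  {x: True, v: True, i: True, p: False}
  {x: True, p: True, v: True, i: True}
  {x: True, v: False, i: False, p: False}


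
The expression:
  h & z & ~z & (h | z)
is never true.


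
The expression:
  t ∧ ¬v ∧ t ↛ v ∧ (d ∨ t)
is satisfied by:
  {t: True, v: False}


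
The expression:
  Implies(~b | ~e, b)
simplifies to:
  b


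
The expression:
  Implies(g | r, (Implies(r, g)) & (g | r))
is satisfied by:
  {g: True, r: False}
  {r: False, g: False}
  {r: True, g: True}


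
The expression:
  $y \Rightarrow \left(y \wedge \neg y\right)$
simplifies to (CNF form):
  $\neg y$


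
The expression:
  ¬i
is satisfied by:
  {i: False}


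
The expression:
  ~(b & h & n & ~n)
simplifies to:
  True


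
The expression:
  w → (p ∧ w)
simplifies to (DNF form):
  p ∨ ¬w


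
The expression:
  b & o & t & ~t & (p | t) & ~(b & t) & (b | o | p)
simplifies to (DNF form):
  False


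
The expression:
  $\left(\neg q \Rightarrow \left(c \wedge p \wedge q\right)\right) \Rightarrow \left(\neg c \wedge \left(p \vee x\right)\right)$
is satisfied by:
  {p: True, x: True, q: False, c: False}
  {p: True, x: False, q: False, c: False}
  {x: True, c: False, p: False, q: False}
  {c: False, x: False, p: False, q: False}
  {c: True, p: True, x: True, q: False}
  {c: True, p: True, x: False, q: False}
  {c: True, x: True, p: False, q: False}
  {c: True, x: False, p: False, q: False}
  {q: True, p: True, x: True, c: False}
  {q: True, p: True, x: False, c: False}
  {q: True, x: True, p: False, c: False}


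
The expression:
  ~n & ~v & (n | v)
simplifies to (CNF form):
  False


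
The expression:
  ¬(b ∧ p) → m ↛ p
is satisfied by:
  {b: True, m: True, p: False}
  {m: True, p: False, b: False}
  {b: True, m: True, p: True}
  {b: True, p: True, m: False}


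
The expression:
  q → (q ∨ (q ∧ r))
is always true.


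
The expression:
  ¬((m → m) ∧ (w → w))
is never true.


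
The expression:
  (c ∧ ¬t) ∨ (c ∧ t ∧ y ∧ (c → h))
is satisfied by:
  {c: True, h: True, y: True, t: False}
  {c: True, h: True, y: False, t: False}
  {c: True, y: True, h: False, t: False}
  {c: True, y: False, h: False, t: False}
  {c: True, t: True, h: True, y: True}


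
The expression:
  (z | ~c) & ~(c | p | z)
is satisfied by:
  {p: False, z: False, c: False}


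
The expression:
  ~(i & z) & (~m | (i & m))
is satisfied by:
  {m: False, z: False, i: False}
  {i: True, m: False, z: False}
  {z: True, m: False, i: False}
  {i: True, m: True, z: False}


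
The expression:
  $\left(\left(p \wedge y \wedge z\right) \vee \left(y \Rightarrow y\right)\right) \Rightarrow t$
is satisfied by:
  {t: True}


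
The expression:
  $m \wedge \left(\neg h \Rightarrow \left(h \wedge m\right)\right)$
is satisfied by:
  {h: True, m: True}


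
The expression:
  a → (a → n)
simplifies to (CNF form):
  n ∨ ¬a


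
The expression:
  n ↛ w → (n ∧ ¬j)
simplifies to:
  w ∨ ¬j ∨ ¬n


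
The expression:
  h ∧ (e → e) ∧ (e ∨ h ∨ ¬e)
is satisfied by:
  {h: True}


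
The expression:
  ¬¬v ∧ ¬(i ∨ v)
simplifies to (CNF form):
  False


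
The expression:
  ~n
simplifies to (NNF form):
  ~n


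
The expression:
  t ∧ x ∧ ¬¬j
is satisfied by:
  {t: True, j: True, x: True}


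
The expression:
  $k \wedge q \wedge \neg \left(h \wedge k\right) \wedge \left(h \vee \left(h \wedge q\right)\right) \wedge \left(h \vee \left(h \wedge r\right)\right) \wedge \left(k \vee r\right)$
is never true.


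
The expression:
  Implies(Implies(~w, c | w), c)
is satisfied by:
  {c: True, w: False}
  {w: False, c: False}
  {w: True, c: True}


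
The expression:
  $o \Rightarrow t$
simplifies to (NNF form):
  $t \vee \neg o$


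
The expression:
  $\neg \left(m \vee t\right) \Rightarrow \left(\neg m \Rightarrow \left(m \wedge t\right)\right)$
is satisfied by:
  {t: True, m: True}
  {t: True, m: False}
  {m: True, t: False}


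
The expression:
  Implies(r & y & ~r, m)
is always true.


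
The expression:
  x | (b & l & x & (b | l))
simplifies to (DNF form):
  x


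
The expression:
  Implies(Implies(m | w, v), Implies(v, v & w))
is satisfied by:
  {w: True, v: False}
  {v: False, w: False}
  {v: True, w: True}


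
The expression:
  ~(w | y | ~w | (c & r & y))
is never true.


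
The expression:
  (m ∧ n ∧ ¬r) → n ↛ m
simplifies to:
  r ∨ ¬m ∨ ¬n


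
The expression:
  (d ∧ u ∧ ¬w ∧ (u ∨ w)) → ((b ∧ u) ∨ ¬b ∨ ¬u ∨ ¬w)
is always true.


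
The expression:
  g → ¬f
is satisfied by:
  {g: False, f: False}
  {f: True, g: False}
  {g: True, f: False}


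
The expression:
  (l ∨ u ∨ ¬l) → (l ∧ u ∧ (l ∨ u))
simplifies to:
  l ∧ u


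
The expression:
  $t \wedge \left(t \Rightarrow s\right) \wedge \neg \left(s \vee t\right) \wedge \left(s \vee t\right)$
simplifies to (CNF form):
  $\text{False}$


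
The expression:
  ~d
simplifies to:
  ~d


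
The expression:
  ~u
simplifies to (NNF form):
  ~u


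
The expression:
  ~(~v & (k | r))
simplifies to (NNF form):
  v | (~k & ~r)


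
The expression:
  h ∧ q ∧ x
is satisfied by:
  {h: True, x: True, q: True}


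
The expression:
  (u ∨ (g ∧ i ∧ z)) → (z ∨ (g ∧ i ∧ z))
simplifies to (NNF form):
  z ∨ ¬u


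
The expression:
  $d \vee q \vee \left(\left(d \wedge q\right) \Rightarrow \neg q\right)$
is always true.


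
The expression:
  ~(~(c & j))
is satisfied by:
  {c: True, j: True}


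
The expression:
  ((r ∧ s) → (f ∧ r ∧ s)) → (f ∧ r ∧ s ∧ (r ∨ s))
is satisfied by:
  {r: True, s: True}


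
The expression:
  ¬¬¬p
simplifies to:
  ¬p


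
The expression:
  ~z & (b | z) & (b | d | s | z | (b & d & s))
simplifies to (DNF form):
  b & ~z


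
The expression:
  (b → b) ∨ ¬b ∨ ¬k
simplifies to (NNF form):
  True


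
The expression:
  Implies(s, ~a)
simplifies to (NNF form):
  ~a | ~s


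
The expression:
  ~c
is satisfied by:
  {c: False}


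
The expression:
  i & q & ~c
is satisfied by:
  {i: True, q: True, c: False}


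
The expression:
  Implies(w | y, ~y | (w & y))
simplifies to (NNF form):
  w | ~y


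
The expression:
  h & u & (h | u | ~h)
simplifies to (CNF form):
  h & u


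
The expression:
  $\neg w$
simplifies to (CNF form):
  $\neg w$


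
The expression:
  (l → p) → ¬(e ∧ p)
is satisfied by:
  {p: False, e: False}
  {e: True, p: False}
  {p: True, e: False}


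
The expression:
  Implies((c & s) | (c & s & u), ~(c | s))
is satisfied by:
  {s: False, c: False}
  {c: True, s: False}
  {s: True, c: False}


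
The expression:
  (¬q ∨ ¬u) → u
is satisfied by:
  {u: True}


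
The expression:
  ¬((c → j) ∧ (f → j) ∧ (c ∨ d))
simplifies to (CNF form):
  (¬c ∨ ¬j) ∧ (¬d ∨ ¬j) ∧ (c ∨ f ∨ ¬c) ∧ (c ∨ f ∨ ¬d) ∧ (c ∨ ¬c ∨ ¬j) ∧ (c ∨ ¬d ∨ ¬j) ∧ (f ∨ ¬c ∨ ¬j) ∧ (f ∨ ¬d ∨ ¬j)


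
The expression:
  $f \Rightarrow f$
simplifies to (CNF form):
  $\text{True}$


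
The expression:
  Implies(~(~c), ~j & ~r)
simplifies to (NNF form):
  ~c | (~j & ~r)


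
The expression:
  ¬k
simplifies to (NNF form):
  ¬k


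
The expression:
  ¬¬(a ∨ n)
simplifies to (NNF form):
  a ∨ n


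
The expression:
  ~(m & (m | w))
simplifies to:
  ~m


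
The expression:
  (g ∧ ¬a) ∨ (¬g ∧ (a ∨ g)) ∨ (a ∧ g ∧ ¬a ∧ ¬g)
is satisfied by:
  {g: True, a: False}
  {a: True, g: False}


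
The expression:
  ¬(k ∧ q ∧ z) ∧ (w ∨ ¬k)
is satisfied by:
  {w: True, q: False, z: False, k: False}
  {w: True, z: True, q: False, k: False}
  {w: True, q: True, z: False, k: False}
  {w: True, z: True, q: True, k: False}
  {w: False, q: False, z: False, k: False}
  {z: True, w: False, q: False, k: False}
  {q: True, w: False, z: False, k: False}
  {z: True, q: True, w: False, k: False}
  {k: True, w: True, q: False, z: False}
  {k: True, z: True, w: True, q: False}
  {k: True, w: True, q: True, z: False}


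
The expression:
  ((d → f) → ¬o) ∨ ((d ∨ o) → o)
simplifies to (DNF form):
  True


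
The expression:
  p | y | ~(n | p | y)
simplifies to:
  p | y | ~n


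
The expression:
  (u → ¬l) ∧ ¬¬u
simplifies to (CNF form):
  u ∧ ¬l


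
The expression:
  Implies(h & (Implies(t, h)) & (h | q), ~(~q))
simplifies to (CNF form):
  q | ~h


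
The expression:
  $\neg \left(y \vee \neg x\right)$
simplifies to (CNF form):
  $x \wedge \neg y$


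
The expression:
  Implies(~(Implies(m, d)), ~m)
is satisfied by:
  {d: True, m: False}
  {m: False, d: False}
  {m: True, d: True}


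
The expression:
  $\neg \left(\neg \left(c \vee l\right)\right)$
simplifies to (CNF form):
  $c \vee l$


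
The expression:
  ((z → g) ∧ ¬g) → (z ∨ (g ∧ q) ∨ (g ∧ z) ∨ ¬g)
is always true.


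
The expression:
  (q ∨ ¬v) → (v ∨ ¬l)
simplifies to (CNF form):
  v ∨ ¬l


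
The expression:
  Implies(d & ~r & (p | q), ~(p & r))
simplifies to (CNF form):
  True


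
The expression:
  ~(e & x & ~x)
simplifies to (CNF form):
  True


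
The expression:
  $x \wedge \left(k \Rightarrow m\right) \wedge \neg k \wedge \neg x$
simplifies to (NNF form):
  $\text{False}$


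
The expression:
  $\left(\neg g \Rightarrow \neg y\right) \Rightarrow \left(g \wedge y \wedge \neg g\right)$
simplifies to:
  $y \wedge \neg g$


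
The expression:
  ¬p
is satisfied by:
  {p: False}


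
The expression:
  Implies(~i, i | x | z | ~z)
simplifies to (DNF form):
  True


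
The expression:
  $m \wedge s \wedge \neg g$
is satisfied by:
  {m: True, s: True, g: False}


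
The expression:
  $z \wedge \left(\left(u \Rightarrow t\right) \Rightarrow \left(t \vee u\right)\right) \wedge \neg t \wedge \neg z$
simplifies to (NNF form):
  $\text{False}$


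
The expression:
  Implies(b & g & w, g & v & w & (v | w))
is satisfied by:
  {v: True, w: False, b: False, g: False}
  {g: False, w: False, v: False, b: False}
  {g: True, v: True, w: False, b: False}
  {g: True, w: False, v: False, b: False}
  {b: True, v: True, g: False, w: False}
  {b: True, g: False, w: False, v: False}
  {b: True, g: True, v: True, w: False}
  {b: True, g: True, w: False, v: False}
  {v: True, w: True, b: False, g: False}
  {w: True, b: False, v: False, g: False}
  {g: True, w: True, v: True, b: False}
  {g: True, w: True, b: False, v: False}
  {v: True, w: True, b: True, g: False}
  {w: True, b: True, g: False, v: False}
  {g: True, w: True, b: True, v: True}


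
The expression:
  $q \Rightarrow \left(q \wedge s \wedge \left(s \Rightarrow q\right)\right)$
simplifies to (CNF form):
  $s \vee \neg q$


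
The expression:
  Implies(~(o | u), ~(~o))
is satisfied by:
  {o: True, u: True}
  {o: True, u: False}
  {u: True, o: False}


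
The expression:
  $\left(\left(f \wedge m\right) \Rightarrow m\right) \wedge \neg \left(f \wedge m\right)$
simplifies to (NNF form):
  $\neg f \vee \neg m$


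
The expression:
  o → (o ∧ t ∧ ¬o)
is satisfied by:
  {o: False}


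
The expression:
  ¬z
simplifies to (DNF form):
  ¬z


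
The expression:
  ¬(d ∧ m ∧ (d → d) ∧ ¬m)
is always true.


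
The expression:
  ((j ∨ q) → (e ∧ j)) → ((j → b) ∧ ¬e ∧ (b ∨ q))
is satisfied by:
  {b: True, q: True, j: False, e: False}
  {b: True, j: False, e: False, q: False}
  {q: True, j: False, e: False, b: False}
  {b: True, q: True, j: True, e: False}
  {b: True, j: True, e: False, q: False}
  {q: True, j: True, e: False, b: False}
  {j: True, q: False, e: False, b: False}
  {b: True, q: True, e: True, j: False}
  {q: True, e: True, b: False, j: False}


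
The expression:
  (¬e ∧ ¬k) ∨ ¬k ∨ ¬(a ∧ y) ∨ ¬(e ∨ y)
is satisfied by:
  {k: False, y: False, a: False}
  {a: True, k: False, y: False}
  {y: True, k: False, a: False}
  {a: True, y: True, k: False}
  {k: True, a: False, y: False}
  {a: True, k: True, y: False}
  {y: True, k: True, a: False}


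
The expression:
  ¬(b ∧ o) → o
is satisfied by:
  {o: True}


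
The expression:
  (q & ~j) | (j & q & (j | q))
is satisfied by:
  {q: True}


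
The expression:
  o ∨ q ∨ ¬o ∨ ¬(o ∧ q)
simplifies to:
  True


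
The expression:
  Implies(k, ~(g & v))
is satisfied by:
  {g: False, k: False, v: False}
  {v: True, g: False, k: False}
  {k: True, g: False, v: False}
  {v: True, k: True, g: False}
  {g: True, v: False, k: False}
  {v: True, g: True, k: False}
  {k: True, g: True, v: False}


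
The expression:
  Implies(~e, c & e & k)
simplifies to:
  e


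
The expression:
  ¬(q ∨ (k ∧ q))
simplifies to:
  ¬q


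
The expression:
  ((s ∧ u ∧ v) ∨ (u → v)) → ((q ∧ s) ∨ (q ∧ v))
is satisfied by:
  {q: True, s: True, u: True, v: False}
  {q: True, s: True, u: False, v: False}
  {q: True, u: True, s: False, v: False}
  {v: True, q: True, s: True, u: True}
  {v: True, q: True, s: True, u: False}
  {v: True, q: True, s: False, u: True}
  {v: True, q: True, s: False, u: False}
  {s: True, u: True, q: False, v: False}
  {u: True, q: False, s: False, v: False}


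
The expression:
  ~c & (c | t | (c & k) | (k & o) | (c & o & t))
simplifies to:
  ~c & (k | t) & (o | t)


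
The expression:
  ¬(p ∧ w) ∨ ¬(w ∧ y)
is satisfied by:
  {p: False, y: False, w: False}
  {w: True, p: False, y: False}
  {y: True, p: False, w: False}
  {w: True, y: True, p: False}
  {p: True, w: False, y: False}
  {w: True, p: True, y: False}
  {y: True, p: True, w: False}


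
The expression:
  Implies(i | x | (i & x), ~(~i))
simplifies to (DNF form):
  i | ~x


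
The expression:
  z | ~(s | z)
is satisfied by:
  {z: True, s: False}
  {s: False, z: False}
  {s: True, z: True}


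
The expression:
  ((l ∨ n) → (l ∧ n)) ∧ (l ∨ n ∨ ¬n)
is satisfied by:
  {l: False, n: False}
  {n: True, l: True}


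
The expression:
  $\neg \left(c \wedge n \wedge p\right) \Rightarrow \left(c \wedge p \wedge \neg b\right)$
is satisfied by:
  {c: True, p: True, n: True, b: False}
  {c: True, p: True, b: False, n: False}
  {c: True, p: True, n: True, b: True}


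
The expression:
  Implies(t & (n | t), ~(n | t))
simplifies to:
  ~t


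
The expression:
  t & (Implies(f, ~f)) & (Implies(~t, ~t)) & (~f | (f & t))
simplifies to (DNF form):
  t & ~f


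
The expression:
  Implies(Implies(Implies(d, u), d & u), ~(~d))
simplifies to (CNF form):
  True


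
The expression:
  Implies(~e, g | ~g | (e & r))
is always true.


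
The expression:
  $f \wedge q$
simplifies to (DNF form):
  $f \wedge q$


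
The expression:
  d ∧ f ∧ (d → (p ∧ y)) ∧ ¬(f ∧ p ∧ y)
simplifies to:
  False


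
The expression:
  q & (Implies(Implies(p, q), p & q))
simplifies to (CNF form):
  p & q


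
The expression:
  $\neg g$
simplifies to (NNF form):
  $\neg g$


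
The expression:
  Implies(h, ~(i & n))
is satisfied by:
  {h: False, n: False, i: False}
  {i: True, h: False, n: False}
  {n: True, h: False, i: False}
  {i: True, n: True, h: False}
  {h: True, i: False, n: False}
  {i: True, h: True, n: False}
  {n: True, h: True, i: False}


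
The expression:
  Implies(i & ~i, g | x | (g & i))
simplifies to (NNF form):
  True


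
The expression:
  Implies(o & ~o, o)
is always true.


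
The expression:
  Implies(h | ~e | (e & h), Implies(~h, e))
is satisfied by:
  {e: True, h: True}
  {e: True, h: False}
  {h: True, e: False}


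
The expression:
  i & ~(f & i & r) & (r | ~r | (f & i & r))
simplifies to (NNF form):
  i & (~f | ~r)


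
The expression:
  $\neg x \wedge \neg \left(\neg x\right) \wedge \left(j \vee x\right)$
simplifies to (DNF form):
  $\text{False}$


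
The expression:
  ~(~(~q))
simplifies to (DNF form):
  ~q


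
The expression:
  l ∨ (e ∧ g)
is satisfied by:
  {l: True, g: True, e: True}
  {l: True, g: True, e: False}
  {l: True, e: True, g: False}
  {l: True, e: False, g: False}
  {g: True, e: True, l: False}


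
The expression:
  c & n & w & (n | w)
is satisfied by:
  {c: True, w: True, n: True}


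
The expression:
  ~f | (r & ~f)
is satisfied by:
  {f: False}


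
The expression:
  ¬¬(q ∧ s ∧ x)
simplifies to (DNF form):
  q ∧ s ∧ x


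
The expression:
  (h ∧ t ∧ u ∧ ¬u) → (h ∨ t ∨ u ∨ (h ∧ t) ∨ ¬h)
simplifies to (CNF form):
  True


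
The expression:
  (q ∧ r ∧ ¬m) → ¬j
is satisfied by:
  {m: True, q: False, r: False, j: False}
  {j: False, q: False, m: False, r: False}
  {j: True, m: True, q: False, r: False}
  {j: True, q: False, m: False, r: False}
  {r: True, m: True, j: False, q: False}
  {r: True, j: False, q: False, m: False}
  {r: True, j: True, m: True, q: False}
  {r: True, j: True, q: False, m: False}
  {m: True, q: True, r: False, j: False}
  {q: True, r: False, m: False, j: False}
  {j: True, q: True, m: True, r: False}
  {j: True, q: True, r: False, m: False}
  {m: True, q: True, r: True, j: False}
  {q: True, r: True, j: False, m: False}
  {j: True, q: True, r: True, m: True}


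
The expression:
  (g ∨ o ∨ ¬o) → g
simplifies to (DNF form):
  g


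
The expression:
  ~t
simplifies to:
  ~t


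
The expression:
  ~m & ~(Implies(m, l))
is never true.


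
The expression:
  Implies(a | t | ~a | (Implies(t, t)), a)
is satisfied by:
  {a: True}


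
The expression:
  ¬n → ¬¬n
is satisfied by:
  {n: True}


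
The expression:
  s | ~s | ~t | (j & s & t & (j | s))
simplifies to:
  True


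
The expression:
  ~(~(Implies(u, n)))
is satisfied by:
  {n: True, u: False}
  {u: False, n: False}
  {u: True, n: True}


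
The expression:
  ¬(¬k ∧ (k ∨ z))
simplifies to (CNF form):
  k ∨ ¬z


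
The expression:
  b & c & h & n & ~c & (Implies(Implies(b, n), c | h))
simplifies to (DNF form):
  False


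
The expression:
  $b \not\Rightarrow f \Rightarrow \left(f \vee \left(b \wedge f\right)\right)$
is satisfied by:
  {f: True, b: False}
  {b: False, f: False}
  {b: True, f: True}


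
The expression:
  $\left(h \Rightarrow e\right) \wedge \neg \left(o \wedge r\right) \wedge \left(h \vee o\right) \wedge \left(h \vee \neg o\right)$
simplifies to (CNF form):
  $e \wedge h \wedge \left(\neg o \vee \neg r\right)$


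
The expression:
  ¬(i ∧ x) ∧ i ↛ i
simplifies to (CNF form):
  False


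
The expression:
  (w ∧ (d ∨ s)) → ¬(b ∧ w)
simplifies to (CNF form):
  (¬b ∨ ¬d ∨ ¬w) ∧ (¬b ∨ ¬s ∨ ¬w)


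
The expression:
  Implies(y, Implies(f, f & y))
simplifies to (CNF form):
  True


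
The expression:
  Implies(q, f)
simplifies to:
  f | ~q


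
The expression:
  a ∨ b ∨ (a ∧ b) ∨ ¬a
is always true.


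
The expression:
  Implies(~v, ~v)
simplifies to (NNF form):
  True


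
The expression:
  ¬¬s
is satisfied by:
  {s: True}


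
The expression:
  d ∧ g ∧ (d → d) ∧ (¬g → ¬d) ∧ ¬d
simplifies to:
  False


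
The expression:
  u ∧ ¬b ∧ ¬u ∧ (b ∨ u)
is never true.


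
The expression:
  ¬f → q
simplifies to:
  f ∨ q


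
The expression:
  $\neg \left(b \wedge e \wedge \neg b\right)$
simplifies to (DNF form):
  $\text{True}$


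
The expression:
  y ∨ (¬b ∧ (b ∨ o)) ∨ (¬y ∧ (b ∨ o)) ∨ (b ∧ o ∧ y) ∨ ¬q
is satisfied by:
  {y: True, b: True, o: True, q: False}
  {y: True, b: True, q: False, o: False}
  {y: True, o: True, q: False, b: False}
  {y: True, q: False, o: False, b: False}
  {b: True, o: True, q: False, y: False}
  {b: True, q: False, o: False, y: False}
  {o: True, b: False, q: False, y: False}
  {b: False, q: False, o: False, y: False}
  {b: True, y: True, q: True, o: True}
  {b: True, y: True, q: True, o: False}
  {y: True, q: True, o: True, b: False}
  {y: True, q: True, b: False, o: False}
  {o: True, q: True, b: True, y: False}
  {q: True, b: True, y: False, o: False}
  {q: True, o: True, y: False, b: False}


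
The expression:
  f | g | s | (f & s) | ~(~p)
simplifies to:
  f | g | p | s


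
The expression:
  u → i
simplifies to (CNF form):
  i ∨ ¬u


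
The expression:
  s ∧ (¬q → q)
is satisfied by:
  {s: True, q: True}


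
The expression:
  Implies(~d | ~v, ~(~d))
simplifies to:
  d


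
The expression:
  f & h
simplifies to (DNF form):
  f & h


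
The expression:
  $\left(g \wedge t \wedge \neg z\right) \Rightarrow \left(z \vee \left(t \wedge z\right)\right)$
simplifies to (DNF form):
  $z \vee \neg g \vee \neg t$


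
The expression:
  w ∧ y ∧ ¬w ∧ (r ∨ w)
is never true.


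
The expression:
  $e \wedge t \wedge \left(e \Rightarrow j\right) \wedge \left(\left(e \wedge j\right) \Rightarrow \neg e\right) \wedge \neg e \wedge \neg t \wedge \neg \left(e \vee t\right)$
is never true.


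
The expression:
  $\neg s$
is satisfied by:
  {s: False}


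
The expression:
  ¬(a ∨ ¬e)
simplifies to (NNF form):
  e ∧ ¬a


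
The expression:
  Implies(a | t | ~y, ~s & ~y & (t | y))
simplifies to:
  (t | y) & (t | ~a) & (y | ~s) & (~t | ~y)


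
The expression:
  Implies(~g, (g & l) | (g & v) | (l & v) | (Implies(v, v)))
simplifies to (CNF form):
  True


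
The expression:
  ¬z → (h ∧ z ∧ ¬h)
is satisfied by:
  {z: True}


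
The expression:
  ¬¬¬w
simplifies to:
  ¬w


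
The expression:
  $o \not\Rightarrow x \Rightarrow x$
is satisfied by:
  {x: True, o: False}
  {o: False, x: False}
  {o: True, x: True}


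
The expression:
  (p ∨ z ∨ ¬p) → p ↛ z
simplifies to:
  p ∧ ¬z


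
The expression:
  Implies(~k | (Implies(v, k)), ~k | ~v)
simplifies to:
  ~k | ~v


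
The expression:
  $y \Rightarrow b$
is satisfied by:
  {b: True, y: False}
  {y: False, b: False}
  {y: True, b: True}


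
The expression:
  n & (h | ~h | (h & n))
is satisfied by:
  {n: True}


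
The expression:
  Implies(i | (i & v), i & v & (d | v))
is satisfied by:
  {v: True, i: False}
  {i: False, v: False}
  {i: True, v: True}


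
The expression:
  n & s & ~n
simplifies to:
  False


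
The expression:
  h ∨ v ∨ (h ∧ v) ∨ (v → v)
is always true.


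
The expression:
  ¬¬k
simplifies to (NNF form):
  k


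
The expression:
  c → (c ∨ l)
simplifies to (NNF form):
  True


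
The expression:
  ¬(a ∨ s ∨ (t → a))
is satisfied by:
  {t: True, a: False, s: False}


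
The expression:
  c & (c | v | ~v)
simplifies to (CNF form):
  c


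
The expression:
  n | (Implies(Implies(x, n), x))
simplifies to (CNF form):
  n | x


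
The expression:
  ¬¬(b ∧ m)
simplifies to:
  b ∧ m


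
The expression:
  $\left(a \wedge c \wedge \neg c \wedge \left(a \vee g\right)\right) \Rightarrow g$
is always true.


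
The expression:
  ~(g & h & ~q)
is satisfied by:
  {q: True, h: False, g: False}
  {h: False, g: False, q: False}
  {g: True, q: True, h: False}
  {g: True, h: False, q: False}
  {q: True, h: True, g: False}
  {h: True, q: False, g: False}
  {g: True, h: True, q: True}


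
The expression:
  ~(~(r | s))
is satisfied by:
  {r: True, s: True}
  {r: True, s: False}
  {s: True, r: False}


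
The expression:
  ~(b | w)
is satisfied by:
  {w: False, b: False}


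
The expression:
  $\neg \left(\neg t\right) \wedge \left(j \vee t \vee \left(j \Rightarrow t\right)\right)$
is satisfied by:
  {t: True}


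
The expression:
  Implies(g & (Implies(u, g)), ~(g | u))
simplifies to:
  ~g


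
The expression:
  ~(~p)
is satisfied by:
  {p: True}


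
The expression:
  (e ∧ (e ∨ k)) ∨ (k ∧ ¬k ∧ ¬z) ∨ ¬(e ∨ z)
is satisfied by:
  {e: True, z: False}
  {z: False, e: False}
  {z: True, e: True}


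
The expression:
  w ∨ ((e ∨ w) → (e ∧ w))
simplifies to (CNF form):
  w ∨ ¬e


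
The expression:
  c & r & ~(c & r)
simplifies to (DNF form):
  False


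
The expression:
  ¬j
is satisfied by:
  {j: False}


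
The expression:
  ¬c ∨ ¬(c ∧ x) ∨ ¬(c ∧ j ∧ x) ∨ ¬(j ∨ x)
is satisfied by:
  {c: False, x: False, j: False}
  {j: True, c: False, x: False}
  {x: True, c: False, j: False}
  {j: True, x: True, c: False}
  {c: True, j: False, x: False}
  {j: True, c: True, x: False}
  {x: True, c: True, j: False}


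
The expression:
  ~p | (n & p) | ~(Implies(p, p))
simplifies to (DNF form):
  n | ~p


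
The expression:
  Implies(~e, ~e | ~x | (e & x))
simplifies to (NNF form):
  True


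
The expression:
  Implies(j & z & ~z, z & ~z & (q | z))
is always true.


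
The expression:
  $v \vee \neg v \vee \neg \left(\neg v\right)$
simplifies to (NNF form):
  $\text{True}$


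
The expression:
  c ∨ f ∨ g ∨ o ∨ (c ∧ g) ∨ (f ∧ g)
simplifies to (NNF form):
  c ∨ f ∨ g ∨ o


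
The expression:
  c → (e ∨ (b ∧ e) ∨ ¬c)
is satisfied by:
  {e: True, c: False}
  {c: False, e: False}
  {c: True, e: True}


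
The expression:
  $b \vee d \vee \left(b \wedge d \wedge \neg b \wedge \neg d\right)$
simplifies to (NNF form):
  $b \vee d$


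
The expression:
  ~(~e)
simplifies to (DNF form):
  e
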